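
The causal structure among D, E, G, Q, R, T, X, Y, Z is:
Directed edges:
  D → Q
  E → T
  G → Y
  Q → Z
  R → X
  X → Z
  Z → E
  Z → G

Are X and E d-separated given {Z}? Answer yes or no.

Yes — X ⊥ E | {Z}.

Bayes-Ball from X | {Z} reaches {D,Q,R}.
E ∉ reach(X|{Z}) ⇒ X ⊥ E | {Z}.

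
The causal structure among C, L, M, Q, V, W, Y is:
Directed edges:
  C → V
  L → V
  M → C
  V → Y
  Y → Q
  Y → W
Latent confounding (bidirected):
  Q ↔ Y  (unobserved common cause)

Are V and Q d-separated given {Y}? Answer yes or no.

Bayes-Ball from V | {Y} reaches {C,L,M,Q}.
Q ∈ reach(V|{Y}) ⇒ V ⊥̸ Q | {Y}.

No — V and Q are d-connected given {Y}.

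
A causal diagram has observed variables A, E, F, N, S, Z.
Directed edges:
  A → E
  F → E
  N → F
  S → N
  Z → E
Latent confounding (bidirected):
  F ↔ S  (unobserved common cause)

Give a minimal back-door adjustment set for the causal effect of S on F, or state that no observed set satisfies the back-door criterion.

desc(S)\{S}={E,F,N}; candidates ⊆ {A,Z}.
S↔F: latent back-door arc(s) into S.
size 0: {}; under {} S still reaches {E,F} ∋ F.
size 1: {A}, {Z}; under {A} S still reaches {E,F} ∋ F.
size 2: {A,Z}; under {A,Z} S still reaches {E,F} ∋ F.
S↔F cannot be blocked by any observed set — no back-door set.

S→F: no observed back-door set.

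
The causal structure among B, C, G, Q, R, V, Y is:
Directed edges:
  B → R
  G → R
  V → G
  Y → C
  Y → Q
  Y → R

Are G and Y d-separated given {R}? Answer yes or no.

Bayes-Ball from G | {R} reaches {B,C,Q,V,Y}.
Y ∈ reach(G|{R}) ⇒ G ⊥̸ Y | {R}.

No — G and Y are d-connected given {R}.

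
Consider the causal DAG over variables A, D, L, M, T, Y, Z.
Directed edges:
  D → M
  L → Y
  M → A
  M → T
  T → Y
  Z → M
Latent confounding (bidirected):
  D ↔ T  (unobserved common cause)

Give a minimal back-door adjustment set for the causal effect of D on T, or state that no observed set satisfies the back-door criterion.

D→T: no observed back-door set.

desc(D)\{D}={A,M,T,Y}; candidates ⊆ {L,Z}.
D↔T: latent back-door arc(s) into D.
size 0: {}; under {} D still reaches {T,Y} ∋ T.
size 1: {L}, {Z}; under {L} D still reaches {T,Y} ∋ T.
size 2: {L,Z}; under {L,Z} D still reaches {T,Y} ∋ T.
D↔T cannot be blocked by any observed set — no back-door set.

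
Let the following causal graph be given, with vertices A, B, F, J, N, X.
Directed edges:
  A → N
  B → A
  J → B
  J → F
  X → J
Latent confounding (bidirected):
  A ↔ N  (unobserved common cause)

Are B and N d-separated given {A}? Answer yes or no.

Bayes-Ball from B | {A} reaches {F,J,N,X}.
N ∈ reach(B|{A}) ⇒ B ⊥̸ N | {A}.

No — B and N are d-connected given {A}.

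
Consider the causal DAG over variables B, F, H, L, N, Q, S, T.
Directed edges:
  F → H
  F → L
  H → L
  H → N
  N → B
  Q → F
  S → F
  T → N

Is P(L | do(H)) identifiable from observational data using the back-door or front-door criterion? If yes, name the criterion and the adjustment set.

desc(H)\{H}={B,L,N}; candidates ⊆ {F,Q,S,T}.
size 0: {}; under {} H still reaches {F,L,Q,S} ∋ L.
{F}: H⊥L given {F} in G with H→· removed — back-door holds.
P(L|do(H)) = Σ_{F} P(L|H,F)·P(F).

P(L|do(H)): backdoor, adjust for {F}.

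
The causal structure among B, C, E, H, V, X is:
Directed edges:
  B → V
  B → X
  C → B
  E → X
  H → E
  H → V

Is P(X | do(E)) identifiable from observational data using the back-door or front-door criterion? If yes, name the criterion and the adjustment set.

P(X|do(E)): backdoor, adjust for ∅.

desc(E)\{E}={X}; candidates ⊆ {B,C,H,V}.
∅: E⊥X given ∅ in G with E→· removed — back-door holds.
P(X|do(E)) = P(X|E) — no adjustment needed.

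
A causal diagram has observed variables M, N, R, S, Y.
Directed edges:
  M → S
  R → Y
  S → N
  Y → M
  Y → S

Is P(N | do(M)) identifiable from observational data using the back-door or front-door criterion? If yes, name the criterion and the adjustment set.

P(N|do(M)): backdoor, adjust for {Y}.

desc(M)\{M}={N,S}; candidates ⊆ {R,Y}.
size 0: {}; under {} M still reaches {N,R,S,Y} ∋ N.
{Y}: M⊥N given {Y} in G with M→· removed — back-door holds.
P(N|do(M)) = Σ_{Y} P(N|M,Y)·P(Y).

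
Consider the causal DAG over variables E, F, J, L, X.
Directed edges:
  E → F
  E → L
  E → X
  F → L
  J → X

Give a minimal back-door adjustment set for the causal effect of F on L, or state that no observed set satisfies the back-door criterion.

F→L: minimal back-door set {E}.

desc(F)\{F}={L}; candidates ⊆ {E,J,X}.
size 0: {}; under {} F still reaches {E,L,X} ∋ L.
{E}: F⊥L given {E} in G with F→· removed — back-door holds.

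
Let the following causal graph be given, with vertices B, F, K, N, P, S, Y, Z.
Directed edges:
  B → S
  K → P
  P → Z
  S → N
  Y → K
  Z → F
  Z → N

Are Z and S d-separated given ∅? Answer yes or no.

Bayes-Ball from Z | ∅ reaches {F,K,N,P,Y}.
S ∉ reach(Z|∅) ⇒ Z ⊥ S | ∅.

Yes — Z ⊥ S | ∅.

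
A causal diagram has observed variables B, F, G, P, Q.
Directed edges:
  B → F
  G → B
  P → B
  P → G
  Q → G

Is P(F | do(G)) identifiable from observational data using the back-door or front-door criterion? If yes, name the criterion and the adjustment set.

desc(G)\{G}={B,F}; candidates ⊆ {P,Q}.
size 0: {}; under {} G still reaches {B,F,P,Q} ∋ F.
{P}: G⊥F given {P} in G with G→· removed — back-door holds.
P(F|do(G)) = Σ_{P} P(F|G,P)·P(P).

P(F|do(G)): backdoor, adjust for {P}.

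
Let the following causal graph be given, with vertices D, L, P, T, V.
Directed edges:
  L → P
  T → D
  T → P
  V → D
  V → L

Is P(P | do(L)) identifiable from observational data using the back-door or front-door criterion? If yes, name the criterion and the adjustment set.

desc(L)\{L}={P}; candidates ⊆ {D,T,V}.
∅: L⊥P given ∅ in G with L→· removed — back-door holds.
P(P|do(L)) = P(P|L) — no adjustment needed.

P(P|do(L)): backdoor, adjust for ∅.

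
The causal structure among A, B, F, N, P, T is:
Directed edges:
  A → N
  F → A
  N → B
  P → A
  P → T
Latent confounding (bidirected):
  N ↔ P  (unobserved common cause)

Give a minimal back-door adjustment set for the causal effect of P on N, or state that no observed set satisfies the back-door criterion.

desc(P)\{P}={A,B,N,T}; candidates ⊆ {F}.
P↔N: latent back-door arc(s) into P.
size 0: {}; under {} P still reaches {B,N} ∋ N.
size 1: {F}; under {F} P still reaches {B,N} ∋ N.
P↔N cannot be blocked by any observed set — no back-door set.

P→N: no observed back-door set.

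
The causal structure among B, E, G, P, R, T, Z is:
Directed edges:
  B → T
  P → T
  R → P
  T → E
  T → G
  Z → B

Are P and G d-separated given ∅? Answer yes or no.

Bayes-Ball from P | ∅ reaches {E,G,R,T}.
G ∈ reach(P|∅) ⇒ P ⊥̸ G | ∅.

No — P and G are d-connected given ∅.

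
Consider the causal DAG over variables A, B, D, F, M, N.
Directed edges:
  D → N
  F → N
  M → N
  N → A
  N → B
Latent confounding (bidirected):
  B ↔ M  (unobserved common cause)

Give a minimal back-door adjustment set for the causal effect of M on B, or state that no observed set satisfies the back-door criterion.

M→B: no observed back-door set.

desc(M)\{M}={A,B,N}; candidates ⊆ {D,F}.
M↔B: latent back-door arc(s) into M.
size 0: {}; under {} M still reaches {B} ∋ B.
size 1: {D}, {F}; under {D} M still reaches {B} ∋ B.
size 2: {D,F}; under {D,F} M still reaches {B} ∋ B.
M↔B cannot be blocked by any observed set — no back-door set.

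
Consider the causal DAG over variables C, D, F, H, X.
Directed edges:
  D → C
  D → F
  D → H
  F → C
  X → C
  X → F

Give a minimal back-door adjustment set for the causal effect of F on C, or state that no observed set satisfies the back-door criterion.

desc(F)\{F}={C}; candidates ⊆ {D,H,X}.
size 0: {}; under {} F still reaches {C,D,H,X} ∋ C.
size 1: {D}, {H}, {X}; under {D} F still reaches {C,X} ∋ C.
{D,X}: F⊥C given {D,X} in G with F→· removed — back-door holds.

F→C: minimal back-door set {D, X}.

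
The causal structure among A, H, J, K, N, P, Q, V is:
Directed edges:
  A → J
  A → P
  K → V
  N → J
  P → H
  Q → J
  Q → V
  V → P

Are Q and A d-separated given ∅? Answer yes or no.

Yes — Q ⊥ A | ∅.

Bayes-Ball from Q | ∅ reaches {H,J,P,V}.
A ∉ reach(Q|∅) ⇒ Q ⊥ A | ∅.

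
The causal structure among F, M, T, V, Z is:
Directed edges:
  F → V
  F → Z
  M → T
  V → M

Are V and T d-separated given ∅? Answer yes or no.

No — V and T are d-connected given ∅.

Bayes-Ball from V | ∅ reaches {F,M,T,Z}.
T ∈ reach(V|∅) ⇒ V ⊥̸ T | ∅.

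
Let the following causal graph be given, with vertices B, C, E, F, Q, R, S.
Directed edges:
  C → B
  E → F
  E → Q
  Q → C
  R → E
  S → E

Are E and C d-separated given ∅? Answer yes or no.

Bayes-Ball from E | ∅ reaches {B,C,F,Q,R,S}.
C ∈ reach(E|∅) ⇒ E ⊥̸ C | ∅.

No — E and C are d-connected given ∅.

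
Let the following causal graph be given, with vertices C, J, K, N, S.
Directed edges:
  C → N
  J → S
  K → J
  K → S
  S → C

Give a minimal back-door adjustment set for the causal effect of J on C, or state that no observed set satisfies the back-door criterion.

J→C: minimal back-door set {K}.

desc(J)\{J}={C,N,S}; candidates ⊆ {K}.
size 0: {}; under {} J still reaches {C,K,N,S} ∋ C.
{K}: J⊥C given {K} in G with J→· removed — back-door holds.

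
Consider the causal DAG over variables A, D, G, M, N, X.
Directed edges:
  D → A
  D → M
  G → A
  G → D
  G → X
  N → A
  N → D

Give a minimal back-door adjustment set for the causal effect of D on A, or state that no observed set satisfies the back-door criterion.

D→A: minimal back-door set {G, N}.

desc(D)\{D}={A,M}; candidates ⊆ {G,N,X}.
size 0: {}; under {} D still reaches {A,G,N,X} ∋ A.
size 1: {G}, {N}, {X}; under {G} D still reaches {A,N} ∋ A.
{G,N}: D⊥A given {G,N} in G with D→· removed — back-door holds.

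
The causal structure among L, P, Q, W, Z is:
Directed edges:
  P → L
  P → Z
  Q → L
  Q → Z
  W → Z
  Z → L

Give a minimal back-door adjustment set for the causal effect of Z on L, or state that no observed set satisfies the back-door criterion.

desc(Z)\{Z}={L}; candidates ⊆ {P,Q,W}.
size 0: {}; under {} Z still reaches {L,P,Q,W} ∋ L.
size 1: {P}, {Q}, {W}; under {P} Z still reaches {L,Q,W} ∋ L.
{P,Q}: Z⊥L given {P,Q} in G with Z→· removed — back-door holds.

Z→L: minimal back-door set {P, Q}.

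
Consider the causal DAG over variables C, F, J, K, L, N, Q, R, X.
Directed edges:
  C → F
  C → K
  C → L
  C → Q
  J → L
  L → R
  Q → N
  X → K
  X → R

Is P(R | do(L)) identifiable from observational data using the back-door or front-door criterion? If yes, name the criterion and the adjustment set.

P(R|do(L)): backdoor, adjust for ∅.

desc(L)\{L}={R}; candidates ⊆ {C,F,J,K,N,Q,X}.
∅: L⊥R given ∅ in G with L→· removed — back-door holds.
P(R|do(L)) = P(R|L) — no adjustment needed.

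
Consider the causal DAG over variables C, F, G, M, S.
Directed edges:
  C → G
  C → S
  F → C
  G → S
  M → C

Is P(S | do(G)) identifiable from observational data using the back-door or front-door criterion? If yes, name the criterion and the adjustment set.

desc(G)\{G}={S}; candidates ⊆ {C,F,M}.
size 0: {}; under {} G still reaches {C,F,M,S} ∋ S.
{C}: G⊥S given {C} in G with G→· removed — back-door holds.
P(S|do(G)) = Σ_{C} P(S|G,C)·P(C).

P(S|do(G)): backdoor, adjust for {C}.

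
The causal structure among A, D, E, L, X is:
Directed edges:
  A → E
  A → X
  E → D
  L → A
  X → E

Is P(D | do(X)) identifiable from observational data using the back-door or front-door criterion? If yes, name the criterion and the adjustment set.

P(D|do(X)): backdoor, adjust for {A}.

desc(X)\{X}={D,E}; candidates ⊆ {A,L}.
size 0: {}; under {} X still reaches {A,D,E,L} ∋ D.
{A}: X⊥D given {A} in G with X→· removed — back-door holds.
P(D|do(X)) = Σ_{A} P(D|X,A)·P(A).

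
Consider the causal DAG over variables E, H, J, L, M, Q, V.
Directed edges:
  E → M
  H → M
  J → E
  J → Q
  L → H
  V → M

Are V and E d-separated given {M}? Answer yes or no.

Bayes-Ball from V | {M} reaches {E,H,J,L,Q}.
E ∈ reach(V|{M}) ⇒ V ⊥̸ E | {M}.

No — V and E are d-connected given {M}.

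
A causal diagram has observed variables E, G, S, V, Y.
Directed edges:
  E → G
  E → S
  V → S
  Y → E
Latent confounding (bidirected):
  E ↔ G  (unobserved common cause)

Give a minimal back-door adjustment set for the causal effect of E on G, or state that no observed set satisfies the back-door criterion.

E→G: no observed back-door set.

desc(E)\{E}={G,S}; candidates ⊆ {V,Y}.
E↔G: latent back-door arc(s) into E.
size 0: {}; under {} E still reaches {G,Y} ∋ G.
size 1: {V}, {Y}; under {V} E still reaches {G,Y} ∋ G.
size 2: {V,Y}; under {V,Y} E still reaches {G} ∋ G.
E↔G cannot be blocked by any observed set — no back-door set.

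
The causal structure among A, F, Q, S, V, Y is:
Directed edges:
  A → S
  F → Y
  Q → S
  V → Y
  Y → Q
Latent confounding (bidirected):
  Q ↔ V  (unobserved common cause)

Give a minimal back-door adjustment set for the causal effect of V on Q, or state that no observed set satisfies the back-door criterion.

V→Q: no observed back-door set.

desc(V)\{V}={Q,S,Y}; candidates ⊆ {A,F}.
V↔Q: latent back-door arc(s) into V.
size 0: {}; under {} V still reaches {Q,S} ∋ Q.
size 1: {A}, {F}; under {A} V still reaches {Q,S} ∋ Q.
size 2: {A,F}; under {A,F} V still reaches {Q,S} ∋ Q.
V↔Q cannot be blocked by any observed set — no back-door set.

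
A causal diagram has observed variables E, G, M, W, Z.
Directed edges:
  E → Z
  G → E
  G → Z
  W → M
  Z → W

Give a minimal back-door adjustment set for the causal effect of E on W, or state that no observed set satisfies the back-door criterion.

E→W: minimal back-door set {G}.

desc(E)\{E}={M,W,Z}; candidates ⊆ {G}.
size 0: {}; under {} E still reaches {G,M,W,Z} ∋ W.
{G}: E⊥W given {G} in G with E→· removed — back-door holds.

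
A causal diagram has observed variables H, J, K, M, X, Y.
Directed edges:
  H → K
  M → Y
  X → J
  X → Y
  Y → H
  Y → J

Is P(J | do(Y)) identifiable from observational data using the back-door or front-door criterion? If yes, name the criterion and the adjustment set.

desc(Y)\{Y}={H,J,K}; candidates ⊆ {M,X}.
size 0: {}; under {} Y still reaches {J,M,X} ∋ J.
{X}: Y⊥J given {X} in G with Y→· removed — back-door holds.
P(J|do(Y)) = Σ_{X} P(J|Y,X)·P(X).

P(J|do(Y)): backdoor, adjust for {X}.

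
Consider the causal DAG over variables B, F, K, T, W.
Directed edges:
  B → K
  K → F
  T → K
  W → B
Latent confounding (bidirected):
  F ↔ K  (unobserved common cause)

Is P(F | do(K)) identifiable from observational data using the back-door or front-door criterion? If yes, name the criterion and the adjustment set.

P(F|do(K)): not identifiable (no BD/FD set).

desc(K)\{K}={F}; candidates ⊆ {B,T,W}.
K↔F: latent back-door arc(s) into K.
size 0: {}; under {} K still reaches {B,F,T,W} ∋ F.
size 1: {B}, {T}, {W}; under {B} K still reaches {F,T} ∋ F.
size 2: {B,T}, {B,W}, {T,W}; under {B,T} K still reaches {F} ∋ F.
K↔F cannot be blocked by any observed set — no back-door set.
No mediator lies on a directed K→…→F path.
Neither criterion identifies P(F|do(K)) in this graph.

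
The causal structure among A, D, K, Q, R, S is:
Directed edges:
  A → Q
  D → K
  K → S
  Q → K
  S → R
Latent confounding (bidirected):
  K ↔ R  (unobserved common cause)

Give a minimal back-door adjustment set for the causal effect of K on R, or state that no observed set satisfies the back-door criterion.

K→R: no observed back-door set.

desc(K)\{K}={R,S}; candidates ⊆ {A,D,Q}.
K↔R: latent back-door arc(s) into K.
size 0: {}; under {} K still reaches {A,D,Q,R} ∋ R.
size 1: {A}, {D}, {Q}; under {A} K still reaches {D,Q,R} ∋ R.
size 2: {A,D}, {A,Q}, {D,Q}; under {A,D} K still reaches {Q,R} ∋ R.
K↔R cannot be blocked by any observed set — no back-door set.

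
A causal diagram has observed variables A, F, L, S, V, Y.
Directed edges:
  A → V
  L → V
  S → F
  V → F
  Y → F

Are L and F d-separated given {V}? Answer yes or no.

Yes — L ⊥ F | {V}.

Bayes-Ball from L | {V} reaches {A}.
F ∉ reach(L|{V}) ⇒ L ⊥ F | {V}.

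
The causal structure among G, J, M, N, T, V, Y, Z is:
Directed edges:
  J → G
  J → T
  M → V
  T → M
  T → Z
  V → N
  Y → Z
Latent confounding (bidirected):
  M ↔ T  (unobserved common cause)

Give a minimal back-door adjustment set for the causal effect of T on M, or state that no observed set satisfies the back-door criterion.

T→M: no observed back-door set.

desc(T)\{T}={M,N,V,Z}; candidates ⊆ {G,J,Y}.
T↔M: latent back-door arc(s) into T.
size 0: {}; under {} T still reaches {G,J,M,N,V} ∋ M.
size 1: {G}, {J}, {Y}; under {G} T still reaches {J,M,N,V} ∋ M.
size 2: {G,J}, {G,Y}, {J,Y}; under {G,J} T still reaches {M,N,V} ∋ M.
T↔M cannot be blocked by any observed set — no back-door set.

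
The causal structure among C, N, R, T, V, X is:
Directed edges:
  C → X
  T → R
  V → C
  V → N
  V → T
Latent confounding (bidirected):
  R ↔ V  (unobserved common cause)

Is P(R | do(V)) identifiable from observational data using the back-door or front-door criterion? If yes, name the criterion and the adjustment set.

desc(V)\{V}={C,N,R,T,X}; candidates ⊆ {—}.
V↔R: latent back-door arc(s) into V.
size 0: {}; under {} V still reaches {R} ∋ R.
V↔R cannot be blocked by any observed set — no back-door set.
{T}: (i) intercepts every directed V→R path; (ii) no back-door V→{T}; (iii) {V} blocks every back-door {T}→R. Front-door holds.
P(R|do(V)) = Σ_{T} P(T|V) Σ_{V'} P(R|T,V')P(V').

P(R|do(V)): frontdoor, adjust for {T}.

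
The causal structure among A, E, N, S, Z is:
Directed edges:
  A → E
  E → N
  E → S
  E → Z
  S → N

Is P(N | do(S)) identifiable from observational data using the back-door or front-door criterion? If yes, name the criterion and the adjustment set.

desc(S)\{S}={N}; candidates ⊆ {A,E,Z}.
size 0: {}; under {} S still reaches {A,E,N,Z} ∋ N.
{E}: S⊥N given {E} in G with S→· removed — back-door holds.
P(N|do(S)) = Σ_{E} P(N|S,E)·P(E).

P(N|do(S)): backdoor, adjust for {E}.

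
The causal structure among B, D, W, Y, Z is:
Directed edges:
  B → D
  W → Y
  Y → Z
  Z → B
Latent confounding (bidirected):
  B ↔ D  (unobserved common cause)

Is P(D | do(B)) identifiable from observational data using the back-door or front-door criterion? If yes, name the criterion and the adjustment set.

desc(B)\{B}={D}; candidates ⊆ {W,Y,Z}.
B↔D: latent back-door arc(s) into B.
size 0: {}; under {} B still reaches {D,W,Y,Z} ∋ D.
size 1: {W}, {Y}, {Z}; under {W} B still reaches {D,Y,Z} ∋ D.
size 2: {W,Y}, {W,Z}, {Y,Z}; under {W,Y} B still reaches {D,Z} ∋ D.
B↔D cannot be blocked by any observed set — no back-door set.
No mediator lies on a directed B→…→D path.
Neither criterion identifies P(D|do(B)) in this graph.

P(D|do(B)): not identifiable (no BD/FD set).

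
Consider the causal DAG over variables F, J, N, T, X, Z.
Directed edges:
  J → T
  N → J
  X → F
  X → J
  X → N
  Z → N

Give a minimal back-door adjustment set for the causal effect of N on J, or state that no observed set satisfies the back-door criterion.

desc(N)\{N}={J,T}; candidates ⊆ {F,X,Z}.
size 0: {}; under {} N still reaches {F,J,T,X,Z} ∋ J.
{X}: N⊥J given {X} in G with N→· removed — back-door holds.

N→J: minimal back-door set {X}.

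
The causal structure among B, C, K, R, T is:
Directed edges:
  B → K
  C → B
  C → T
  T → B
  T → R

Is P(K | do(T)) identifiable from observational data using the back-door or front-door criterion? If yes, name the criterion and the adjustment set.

P(K|do(T)): backdoor, adjust for {C}.

desc(T)\{T}={B,K,R}; candidates ⊆ {C}.
size 0: {}; under {} T still reaches {B,C,K} ∋ K.
{C}: T⊥K given {C} in G with T→· removed — back-door holds.
P(K|do(T)) = Σ_{C} P(K|T,C)·P(C).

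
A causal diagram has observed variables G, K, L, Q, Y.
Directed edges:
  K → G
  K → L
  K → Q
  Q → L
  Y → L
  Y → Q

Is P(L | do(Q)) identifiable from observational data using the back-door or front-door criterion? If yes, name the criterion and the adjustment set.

desc(Q)\{Q}={L}; candidates ⊆ {G,K,Y}.
size 0: {}; under {} Q still reaches {G,K,L,Y} ∋ L.
size 1: {G}, {K}, {Y}; under {G} Q still reaches {K,L,Y} ∋ L.
{K,Y}: Q⊥L given {K,Y} in G with Q→· removed — back-door holds.
P(L|do(Q)) = Σ_{K,Y} P(L|Q,K,Y)·P(K,Y).

P(L|do(Q)): backdoor, adjust for {K, Y}.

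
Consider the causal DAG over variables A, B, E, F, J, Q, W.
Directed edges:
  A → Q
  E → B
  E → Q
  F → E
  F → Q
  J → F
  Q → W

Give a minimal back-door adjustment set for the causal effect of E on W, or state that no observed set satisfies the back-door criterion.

E→W: minimal back-door set {F}.

desc(E)\{E}={B,Q,W}; candidates ⊆ {A,F,J}.
size 0: {}; under {} E still reaches {F,J,Q,W} ∋ W.
{F}: E⊥W given {F} in G with E→· removed — back-door holds.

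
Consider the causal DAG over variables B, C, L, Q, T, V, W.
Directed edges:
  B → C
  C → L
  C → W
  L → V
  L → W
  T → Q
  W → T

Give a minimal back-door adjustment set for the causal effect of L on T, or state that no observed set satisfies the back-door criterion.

L→T: minimal back-door set {C}.

desc(L)\{L}={Q,T,V,W}; candidates ⊆ {B,C}.
size 0: {}; under {} L still reaches {B,C,Q,T,W} ∋ T.
{C}: L⊥T given {C} in G with L→· removed — back-door holds.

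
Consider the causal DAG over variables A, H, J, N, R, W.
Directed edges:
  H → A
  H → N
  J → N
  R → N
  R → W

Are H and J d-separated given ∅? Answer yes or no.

Bayes-Ball from H | ∅ reaches {A,N}.
J ∉ reach(H|∅) ⇒ H ⊥ J | ∅.

Yes — H ⊥ J | ∅.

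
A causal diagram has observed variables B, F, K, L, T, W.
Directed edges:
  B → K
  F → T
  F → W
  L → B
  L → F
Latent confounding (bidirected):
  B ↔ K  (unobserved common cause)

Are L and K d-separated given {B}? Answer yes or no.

Bayes-Ball from L | {B} reaches {F,K,T,W}.
K ∈ reach(L|{B}) ⇒ L ⊥̸ K | {B}.

No — L and K are d-connected given {B}.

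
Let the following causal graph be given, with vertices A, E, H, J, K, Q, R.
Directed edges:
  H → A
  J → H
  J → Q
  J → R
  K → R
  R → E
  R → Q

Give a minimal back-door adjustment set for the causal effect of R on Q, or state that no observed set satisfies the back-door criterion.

desc(R)\{R}={E,Q}; candidates ⊆ {A,H,J,K}.
size 0: {}; under {} R still reaches {A,H,J,K,Q} ∋ Q.
{J}: R⊥Q given {J} in G with R→· removed — back-door holds.

R→Q: minimal back-door set {J}.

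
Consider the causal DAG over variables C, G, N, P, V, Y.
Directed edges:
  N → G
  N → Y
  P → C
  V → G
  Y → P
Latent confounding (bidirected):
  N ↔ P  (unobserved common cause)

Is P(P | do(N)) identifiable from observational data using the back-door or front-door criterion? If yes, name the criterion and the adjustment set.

P(P|do(N)): frontdoor, adjust for {Y}.

desc(N)\{N}={C,G,P,Y}; candidates ⊆ {V}.
N↔P: latent back-door arc(s) into N.
size 0: {}; under {} N still reaches {C,P} ∋ P.
size 1: {V}; under {V} N still reaches {C,P} ∋ P.
N↔P cannot be blocked by any observed set — no back-door set.
{Y}: (i) intercepts every directed N→P path; (ii) no back-door N→{Y}; (iii) {N} blocks every back-door {Y}→P. Front-door holds.
P(P|do(N)) = Σ_{Y} P(Y|N) Σ_{N'} P(P|Y,N')P(N').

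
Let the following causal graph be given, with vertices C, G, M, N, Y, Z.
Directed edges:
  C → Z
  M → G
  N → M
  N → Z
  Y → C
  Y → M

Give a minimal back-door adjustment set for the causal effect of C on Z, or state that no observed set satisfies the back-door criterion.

C→Z: minimal back-door set ∅.

desc(C)\{C}={Z}; candidates ⊆ {G,M,N,Y}.
∅: C⊥Z given ∅ in G with C→· removed — back-door holds.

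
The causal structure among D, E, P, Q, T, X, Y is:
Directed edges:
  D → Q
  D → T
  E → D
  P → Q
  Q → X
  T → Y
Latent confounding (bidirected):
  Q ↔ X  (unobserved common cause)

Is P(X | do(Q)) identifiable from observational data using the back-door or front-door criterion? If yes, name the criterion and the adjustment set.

P(X|do(Q)): not identifiable (no BD/FD set).

desc(Q)\{Q}={X}; candidates ⊆ {D,E,P,T,Y}.
Q↔X: latent back-door arc(s) into Q.
size 0: {}; under {} Q still reaches {D,E,P,T,X,Y} ∋ X.
size 1: {D}, {E}, {P} …(+2); under {D} Q still reaches {P,X} ∋ X.
size 2: {D,E}, {D,P}, {D,T} …(+7); under {D,E} Q still reaches {P,X} ∋ X.
Q↔X cannot be blocked by any observed set — no back-door set.
No mediator lies on a directed Q→…→X path.
Neither criterion identifies P(X|do(Q)) in this graph.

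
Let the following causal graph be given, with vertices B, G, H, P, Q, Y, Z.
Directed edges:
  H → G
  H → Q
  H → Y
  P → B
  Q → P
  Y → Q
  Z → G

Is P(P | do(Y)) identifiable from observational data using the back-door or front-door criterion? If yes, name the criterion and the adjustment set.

P(P|do(Y)): backdoor, adjust for {H}.

desc(Y)\{Y}={B,P,Q}; candidates ⊆ {G,H,Z}.
size 0: {}; under {} Y still reaches {B,G,H,P,Q} ∋ P.
{H}: Y⊥P given {H} in G with Y→· removed — back-door holds.
P(P|do(Y)) = Σ_{H} P(P|Y,H)·P(H).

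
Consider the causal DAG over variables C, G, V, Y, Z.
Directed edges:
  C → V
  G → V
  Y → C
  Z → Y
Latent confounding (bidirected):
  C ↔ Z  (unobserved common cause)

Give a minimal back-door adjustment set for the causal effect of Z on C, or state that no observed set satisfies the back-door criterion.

desc(Z)\{Z}={C,V,Y}; candidates ⊆ {G}.
Z↔C: latent back-door arc(s) into Z.
size 0: {}; under {} Z still reaches {C,V} ∋ C.
size 1: {G}; under {G} Z still reaches {C,V} ∋ C.
Z↔C cannot be blocked by any observed set — no back-door set.

Z→C: no observed back-door set.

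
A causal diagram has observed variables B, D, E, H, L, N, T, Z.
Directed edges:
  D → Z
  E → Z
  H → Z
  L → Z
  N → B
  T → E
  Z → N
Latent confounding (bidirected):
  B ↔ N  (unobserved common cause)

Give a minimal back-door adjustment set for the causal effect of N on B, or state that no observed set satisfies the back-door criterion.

N→B: no observed back-door set.

desc(N)\{N}={B}; candidates ⊆ {D,E,H,L,T,Z}.
N↔B: latent back-door arc(s) into N.
size 0: {}; under {} N still reaches {B,D,E,H,L,T,Z} ∋ B.
size 1: {D}, {E}, {H} …(+3); under {D} N still reaches {B,E,H,L,T,Z} ∋ B.
size 2: {D,E}, {D,H}, {D,L} …(+12); under {D,E} N still reaches {B,H,L,Z} ∋ B.
N↔B cannot be blocked by any observed set — no back-door set.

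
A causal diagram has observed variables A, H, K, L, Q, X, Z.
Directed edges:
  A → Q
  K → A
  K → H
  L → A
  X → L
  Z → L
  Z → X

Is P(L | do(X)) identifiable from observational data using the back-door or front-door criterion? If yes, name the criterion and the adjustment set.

P(L|do(X)): backdoor, adjust for {Z}.

desc(X)\{X}={A,L,Q}; candidates ⊆ {H,K,Z}.
size 0: {}; under {} X still reaches {A,L,Q,Z} ∋ L.
{Z}: X⊥L given {Z} in G with X→· removed — back-door holds.
P(L|do(X)) = Σ_{Z} P(L|X,Z)·P(Z).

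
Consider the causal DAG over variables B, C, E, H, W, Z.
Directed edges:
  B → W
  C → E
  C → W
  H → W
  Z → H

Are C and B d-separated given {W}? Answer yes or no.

No — C and B are d-connected given {W}.

Bayes-Ball from C | {W} reaches {B,E,H,Z}.
B ∈ reach(C|{W}) ⇒ C ⊥̸ B | {W}.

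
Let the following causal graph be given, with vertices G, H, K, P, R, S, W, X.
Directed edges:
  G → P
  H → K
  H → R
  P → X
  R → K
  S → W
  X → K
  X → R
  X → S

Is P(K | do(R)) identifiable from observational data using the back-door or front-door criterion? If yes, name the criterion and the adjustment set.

P(K|do(R)): backdoor, adjust for {H, X}.

desc(R)\{R}={K}; candidates ⊆ {G,H,P,S,W,X}.
size 0: {}; under {} R still reaches {G,H,K,P,S,W,X} ∋ K.
size 1: {G}, {H}, {P} …(+3); under {G} R still reaches {H,K,P,S,W,X} ∋ K.
{H,X}: R⊥K given {H,X} in G with R→· removed — back-door holds.
P(K|do(R)) = Σ_{H,X} P(K|R,H,X)·P(H,X).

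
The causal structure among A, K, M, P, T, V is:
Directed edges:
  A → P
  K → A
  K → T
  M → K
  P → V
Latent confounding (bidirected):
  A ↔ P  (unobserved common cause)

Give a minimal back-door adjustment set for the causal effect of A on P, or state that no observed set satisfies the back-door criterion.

A→P: no observed back-door set.

desc(A)\{A}={P,V}; candidates ⊆ {K,M,T}.
A↔P: latent back-door arc(s) into A.
size 0: {}; under {} A still reaches {K,M,P,T,V} ∋ P.
size 1: {K}, {M}, {T}; under {K} A still reaches {P,V} ∋ P.
size 2: {K,M}, {K,T}, {M,T}; under {K,M} A still reaches {P,V} ∋ P.
A↔P cannot be blocked by any observed set — no back-door set.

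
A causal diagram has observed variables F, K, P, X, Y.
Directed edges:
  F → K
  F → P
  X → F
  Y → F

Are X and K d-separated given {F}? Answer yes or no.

Bayes-Ball from X | {F} reaches {Y}.
K ∉ reach(X|{F}) ⇒ X ⊥ K | {F}.

Yes — X ⊥ K | {F}.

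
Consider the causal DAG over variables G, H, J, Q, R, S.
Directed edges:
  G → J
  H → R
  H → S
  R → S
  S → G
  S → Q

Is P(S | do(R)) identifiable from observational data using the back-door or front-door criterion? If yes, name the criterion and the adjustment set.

desc(R)\{R}={G,J,Q,S}; candidates ⊆ {H}.
size 0: {}; under {} R still reaches {G,H,J,Q,S} ∋ S.
{H}: R⊥S given {H} in G with R→· removed — back-door holds.
P(S|do(R)) = Σ_{H} P(S|R,H)·P(H).

P(S|do(R)): backdoor, adjust for {H}.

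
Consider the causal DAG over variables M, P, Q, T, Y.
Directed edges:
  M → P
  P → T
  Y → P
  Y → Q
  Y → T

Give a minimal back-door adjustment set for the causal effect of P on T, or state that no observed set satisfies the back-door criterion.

desc(P)\{P}={T}; candidates ⊆ {M,Q,Y}.
size 0: {}; under {} P still reaches {M,Q,T,Y} ∋ T.
{Y}: P⊥T given {Y} in G with P→· removed — back-door holds.

P→T: minimal back-door set {Y}.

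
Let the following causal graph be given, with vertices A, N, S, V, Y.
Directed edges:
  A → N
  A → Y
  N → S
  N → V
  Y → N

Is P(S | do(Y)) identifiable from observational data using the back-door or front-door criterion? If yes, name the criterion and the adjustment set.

desc(Y)\{Y}={N,S,V}; candidates ⊆ {A}.
size 0: {}; under {} Y still reaches {A,N,S,V} ∋ S.
{A}: Y⊥S given {A} in G with Y→· removed — back-door holds.
P(S|do(Y)) = Σ_{A} P(S|Y,A)·P(A).

P(S|do(Y)): backdoor, adjust for {A}.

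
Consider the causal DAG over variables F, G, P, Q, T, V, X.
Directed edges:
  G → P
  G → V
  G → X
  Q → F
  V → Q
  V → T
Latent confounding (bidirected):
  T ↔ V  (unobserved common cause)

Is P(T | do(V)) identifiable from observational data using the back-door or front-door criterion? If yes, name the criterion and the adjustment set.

desc(V)\{V}={F,Q,T}; candidates ⊆ {G,P,X}.
V↔T: latent back-door arc(s) into V.
size 0: {}; under {} V still reaches {G,P,T,X} ∋ T.
size 1: {G}, {P}, {X}; under {G} V still reaches {T} ∋ T.
size 2: {G,P}, {G,X}, {P,X}; under {G,P} V still reaches {T} ∋ T.
V↔T cannot be blocked by any observed set — no back-door set.
No mediator lies on a directed V→…→T path.
Neither criterion identifies P(T|do(V)) in this graph.

P(T|do(V)): not identifiable (no BD/FD set).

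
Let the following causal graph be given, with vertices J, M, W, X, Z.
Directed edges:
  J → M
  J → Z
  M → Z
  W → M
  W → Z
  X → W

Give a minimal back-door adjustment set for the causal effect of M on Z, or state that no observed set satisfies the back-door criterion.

desc(M)\{M}={Z}; candidates ⊆ {J,W,X}.
size 0: {}; under {} M still reaches {J,W,X,Z} ∋ Z.
size 1: {J}, {W}, {X}; under {J} M still reaches {W,X,Z} ∋ Z.
{J,W}: M⊥Z given {J,W} in G with M→· removed — back-door holds.

M→Z: minimal back-door set {J, W}.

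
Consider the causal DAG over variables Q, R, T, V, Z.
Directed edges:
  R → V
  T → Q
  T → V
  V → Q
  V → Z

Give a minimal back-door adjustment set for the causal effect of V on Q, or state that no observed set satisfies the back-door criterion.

V→Q: minimal back-door set {T}.

desc(V)\{V}={Q,Z}; candidates ⊆ {R,T}.
size 0: {}; under {} V still reaches {Q,R,T} ∋ Q.
{T}: V⊥Q given {T} in G with V→· removed — back-door holds.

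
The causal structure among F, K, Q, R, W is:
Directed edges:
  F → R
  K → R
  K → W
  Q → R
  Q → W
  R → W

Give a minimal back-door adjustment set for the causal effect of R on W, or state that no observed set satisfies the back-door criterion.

desc(R)\{R}={W}; candidates ⊆ {F,K,Q}.
size 0: {}; under {} R still reaches {F,K,Q,W} ∋ W.
size 1: {F}, {K}, {Q}; under {F} R still reaches {K,Q,W} ∋ W.
{K,Q}: R⊥W given {K,Q} in G with R→· removed — back-door holds.

R→W: minimal back-door set {K, Q}.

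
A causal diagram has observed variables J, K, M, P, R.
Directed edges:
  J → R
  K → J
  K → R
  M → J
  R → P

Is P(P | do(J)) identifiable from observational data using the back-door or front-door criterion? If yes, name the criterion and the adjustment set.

P(P|do(J)): backdoor, adjust for {K}.

desc(J)\{J}={P,R}; candidates ⊆ {K,M}.
size 0: {}; under {} J still reaches {K,M,P,R} ∋ P.
{K}: J⊥P given {K} in G with J→· removed — back-door holds.
P(P|do(J)) = Σ_{K} P(P|J,K)·P(K).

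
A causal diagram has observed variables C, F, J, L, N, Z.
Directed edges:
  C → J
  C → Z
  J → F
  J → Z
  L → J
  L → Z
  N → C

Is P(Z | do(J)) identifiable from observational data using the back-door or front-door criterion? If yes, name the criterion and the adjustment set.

desc(J)\{J}={F,Z}; candidates ⊆ {C,L,N}.
size 0: {}; under {} J still reaches {C,L,N,Z} ∋ Z.
size 1: {C}, {L}, {N}; under {C} J still reaches {L,Z} ∋ Z.
{C,L}: J⊥Z given {C,L} in G with J→· removed — back-door holds.
P(Z|do(J)) = Σ_{C,L} P(Z|J,C,L)·P(C,L).

P(Z|do(J)): backdoor, adjust for {C, L}.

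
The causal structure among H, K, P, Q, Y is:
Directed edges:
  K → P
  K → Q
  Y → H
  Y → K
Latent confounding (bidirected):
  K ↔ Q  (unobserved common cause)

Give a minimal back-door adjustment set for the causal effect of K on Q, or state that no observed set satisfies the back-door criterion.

K→Q: no observed back-door set.

desc(K)\{K}={P,Q}; candidates ⊆ {H,Y}.
K↔Q: latent back-door arc(s) into K.
size 0: {}; under {} K still reaches {H,Q,Y} ∋ Q.
size 1: {H}, {Y}; under {H} K still reaches {Q,Y} ∋ Q.
size 2: {H,Y}; under {H,Y} K still reaches {Q} ∋ Q.
K↔Q cannot be blocked by any observed set — no back-door set.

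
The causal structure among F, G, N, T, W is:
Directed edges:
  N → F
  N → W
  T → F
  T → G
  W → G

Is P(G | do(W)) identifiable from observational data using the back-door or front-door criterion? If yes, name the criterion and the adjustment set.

desc(W)\{W}={G}; candidates ⊆ {F,N,T}.
∅: W⊥G given ∅ in G with W→· removed — back-door holds.
P(G|do(W)) = P(G|W) — no adjustment needed.

P(G|do(W)): backdoor, adjust for ∅.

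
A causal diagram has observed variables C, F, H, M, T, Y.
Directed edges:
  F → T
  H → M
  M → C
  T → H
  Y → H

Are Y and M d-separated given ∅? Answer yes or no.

Bayes-Ball from Y | ∅ reaches {C,H,M}.
M ∈ reach(Y|∅) ⇒ Y ⊥̸ M | ∅.

No — Y and M are d-connected given ∅.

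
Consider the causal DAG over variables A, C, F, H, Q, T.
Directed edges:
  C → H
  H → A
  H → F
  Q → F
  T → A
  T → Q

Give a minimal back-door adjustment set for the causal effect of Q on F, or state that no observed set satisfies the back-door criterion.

desc(Q)\{Q}={F}; candidates ⊆ {A,C,H,T}.
∅: Q⊥F given ∅ in G with Q→· removed — back-door holds.

Q→F: minimal back-door set ∅.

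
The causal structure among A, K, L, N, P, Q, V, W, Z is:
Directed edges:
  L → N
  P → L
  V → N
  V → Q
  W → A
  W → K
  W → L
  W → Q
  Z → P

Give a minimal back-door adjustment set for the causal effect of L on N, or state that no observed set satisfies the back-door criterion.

desc(L)\{L}={N}; candidates ⊆ {A,K,P,Q,V,W,Z}.
∅: L⊥N given ∅ in G with L→· removed — back-door holds.

L→N: minimal back-door set ∅.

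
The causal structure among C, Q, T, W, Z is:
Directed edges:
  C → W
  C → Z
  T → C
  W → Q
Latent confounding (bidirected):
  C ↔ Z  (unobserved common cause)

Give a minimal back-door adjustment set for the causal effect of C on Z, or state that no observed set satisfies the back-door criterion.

C→Z: no observed back-door set.

desc(C)\{C}={Q,W,Z}; candidates ⊆ {T}.
C↔Z: latent back-door arc(s) into C.
size 0: {}; under {} C still reaches {T,Z} ∋ Z.
size 1: {T}; under {T} C still reaches {Z} ∋ Z.
C↔Z cannot be blocked by any observed set — no back-door set.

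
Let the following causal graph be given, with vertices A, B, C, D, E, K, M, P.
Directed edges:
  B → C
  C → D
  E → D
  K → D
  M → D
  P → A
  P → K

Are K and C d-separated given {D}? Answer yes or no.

No — K and C are d-connected given {D}.

Bayes-Ball from K | {D} reaches {A,B,C,E,M,P}.
C ∈ reach(K|{D}) ⇒ K ⊥̸ C | {D}.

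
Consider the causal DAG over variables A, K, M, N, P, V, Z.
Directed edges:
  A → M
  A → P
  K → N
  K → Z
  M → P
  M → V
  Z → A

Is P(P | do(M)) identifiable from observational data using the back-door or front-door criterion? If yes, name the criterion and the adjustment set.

desc(M)\{M}={P,V}; candidates ⊆ {A,K,N,Z}.
size 0: {}; under {} M still reaches {A,K,N,P,Z} ∋ P.
{A}: M⊥P given {A} in G with M→· removed — back-door holds.
P(P|do(M)) = Σ_{A} P(P|M,A)·P(A).

P(P|do(M)): backdoor, adjust for {A}.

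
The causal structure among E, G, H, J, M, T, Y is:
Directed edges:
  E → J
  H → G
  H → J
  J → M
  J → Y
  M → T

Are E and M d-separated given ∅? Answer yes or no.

No — E and M are d-connected given ∅.

Bayes-Ball from E | ∅ reaches {J,M,T,Y}.
M ∈ reach(E|∅) ⇒ E ⊥̸ M | ∅.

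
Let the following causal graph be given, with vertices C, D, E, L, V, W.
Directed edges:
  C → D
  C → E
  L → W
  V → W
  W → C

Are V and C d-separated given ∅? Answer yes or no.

Bayes-Ball from V | ∅ reaches {C,D,E,W}.
C ∈ reach(V|∅) ⇒ V ⊥̸ C | ∅.

No — V and C are d-connected given ∅.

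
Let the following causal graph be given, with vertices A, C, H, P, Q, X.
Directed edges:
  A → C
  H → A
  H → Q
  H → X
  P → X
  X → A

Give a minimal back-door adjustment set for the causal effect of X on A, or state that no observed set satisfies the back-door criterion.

X→A: minimal back-door set {H}.

desc(X)\{X}={A,C}; candidates ⊆ {H,P,Q}.
size 0: {}; under {} X still reaches {A,C,H,P,Q} ∋ A.
{H}: X⊥A given {H} in G with X→· removed — back-door holds.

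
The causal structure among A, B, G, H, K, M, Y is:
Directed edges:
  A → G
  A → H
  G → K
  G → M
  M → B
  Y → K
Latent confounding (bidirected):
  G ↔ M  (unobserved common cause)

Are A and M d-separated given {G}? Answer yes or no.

No — A and M are d-connected given {G}.

Bayes-Ball from A | {G} reaches {B,H,M}.
M ∈ reach(A|{G}) ⇒ A ⊥̸ M | {G}.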